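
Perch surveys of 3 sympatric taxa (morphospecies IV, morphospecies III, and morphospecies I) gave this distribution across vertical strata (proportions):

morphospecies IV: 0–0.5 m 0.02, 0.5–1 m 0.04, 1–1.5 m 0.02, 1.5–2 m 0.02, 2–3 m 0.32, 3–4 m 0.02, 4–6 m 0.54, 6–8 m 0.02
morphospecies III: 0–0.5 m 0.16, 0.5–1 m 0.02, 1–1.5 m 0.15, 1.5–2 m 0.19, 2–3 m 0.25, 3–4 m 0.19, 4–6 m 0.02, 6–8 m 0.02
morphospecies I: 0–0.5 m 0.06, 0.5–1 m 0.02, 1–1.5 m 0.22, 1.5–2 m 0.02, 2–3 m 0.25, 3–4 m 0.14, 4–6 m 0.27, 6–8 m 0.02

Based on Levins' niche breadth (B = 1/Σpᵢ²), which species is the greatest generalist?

morphospecies III

Σp_IVᵢ² = 0.02² + 0.04² + 0.02² + 0.02² + 0.32² + 0.02² + 0.54² + 0.02² = 0.0004 + 0.0016 + 0.0004 + 0.0004 + 0.1024 + 0.0004 + 0.2916 + 0.0004 = 0.3976
B_IV = 1 / 0.3976 = 2.5151
Σp_IIIᵢ² = 0.16² + 0.02² + 0.15² + 0.19² + 0.25² + 0.19² + 0.02² + 0.02² = 0.0256 + 0.0004 + 0.0225 + 0.0361 + 0.0625 + 0.0361 + 0.0004 + 0.0004 = 0.1840
B_III = 1 / 0.1840 = 5.4348
Σp_Iᵢ² = 0.06² + 0.02² + 0.22² + 0.02² + 0.25² + 0.14² + 0.27² + 0.02² = 0.0036 + 0.0004 + 0.0484 + 0.0004 + 0.0625 + 0.0196 + 0.0729 + 0.0004 = 0.2082
B_I = 1 / 0.2082 = 4.8031
Highest B → broadest niche (most generalist): morphospecies III (B = 5.43).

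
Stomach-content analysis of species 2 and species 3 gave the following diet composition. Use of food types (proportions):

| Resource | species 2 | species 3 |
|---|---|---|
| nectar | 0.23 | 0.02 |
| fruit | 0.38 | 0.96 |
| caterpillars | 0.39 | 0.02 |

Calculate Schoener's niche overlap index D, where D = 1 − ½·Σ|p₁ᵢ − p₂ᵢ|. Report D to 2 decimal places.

Σ|p₁ᵢ − p₂ᵢ| = 0.21 + 0.58 + 0.37 = 1.16
D = 1 − ½ × 1.16 = 1 − 0.580 = 0.4200

0.42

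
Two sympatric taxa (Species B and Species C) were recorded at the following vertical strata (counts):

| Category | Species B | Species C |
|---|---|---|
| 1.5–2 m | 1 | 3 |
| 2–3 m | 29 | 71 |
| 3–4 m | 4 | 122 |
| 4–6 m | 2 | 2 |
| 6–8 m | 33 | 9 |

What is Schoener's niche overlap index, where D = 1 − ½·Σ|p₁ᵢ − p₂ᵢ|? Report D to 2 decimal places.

Proportions for Species B (n=69): 1/69=0.0145, 29/69=0.4203, 4/69=0.0580, 2/69=0.0290, 33/69=0.4783
Proportions for Species C (n=207): 3/207=0.0145, 71/207=0.3430, 122/207=0.5894, 2/207=0.0097, 9/207=0.0435
Σ|p₁ᵢ − p₂ᵢ| = 0.0000 + 0.0773 + 0.5314 + 0.0193 + 0.4348 = 1.0628
D = 1 − ½ × 1.0628 = 1 − 0.53140 = 0.46860

0.47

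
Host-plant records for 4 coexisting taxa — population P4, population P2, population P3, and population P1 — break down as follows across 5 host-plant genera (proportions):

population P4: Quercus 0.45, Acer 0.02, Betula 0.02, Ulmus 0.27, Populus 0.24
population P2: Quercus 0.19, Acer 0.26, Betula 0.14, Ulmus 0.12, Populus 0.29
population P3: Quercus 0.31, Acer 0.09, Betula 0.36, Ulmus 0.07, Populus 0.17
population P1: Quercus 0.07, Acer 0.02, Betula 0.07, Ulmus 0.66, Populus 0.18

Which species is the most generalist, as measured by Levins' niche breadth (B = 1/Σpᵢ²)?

Σp_P4ᵢ² = 0.45² + 0.02² + 0.02² + 0.27² + 0.24² = 0.2025 + 0.0004 + 0.0004 + 0.0729 + 0.0576 = 0.3338
B_P4 = 1 / 0.3338 = 2.9958
Σp_P2ᵢ² = 0.19² + 0.26² + 0.14² + 0.12² + 0.29² = 0.0361 + 0.0676 + 0.0196 + 0.0144 + 0.0841 = 0.2218
B_P2 = 1 / 0.2218 = 4.5086
Σp_P3ᵢ² = 0.31² + 0.09² + 0.36² + 0.07² + 0.17² = 0.0961 + 0.0081 + 0.1296 + 0.0049 + 0.0289 = 0.2676
B_P3 = 1 / 0.2676 = 3.7369
Σp_P1ᵢ² = 0.07² + 0.02² + 0.07² + 0.66² + 0.18² = 0.0049 + 0.0004 + 0.0049 + 0.4356 + 0.0324 = 0.4782
B_P1 = 1 / 0.4782 = 2.0912
Highest B → broadest niche (most generalist): population P2 (B = 4.51).

population P2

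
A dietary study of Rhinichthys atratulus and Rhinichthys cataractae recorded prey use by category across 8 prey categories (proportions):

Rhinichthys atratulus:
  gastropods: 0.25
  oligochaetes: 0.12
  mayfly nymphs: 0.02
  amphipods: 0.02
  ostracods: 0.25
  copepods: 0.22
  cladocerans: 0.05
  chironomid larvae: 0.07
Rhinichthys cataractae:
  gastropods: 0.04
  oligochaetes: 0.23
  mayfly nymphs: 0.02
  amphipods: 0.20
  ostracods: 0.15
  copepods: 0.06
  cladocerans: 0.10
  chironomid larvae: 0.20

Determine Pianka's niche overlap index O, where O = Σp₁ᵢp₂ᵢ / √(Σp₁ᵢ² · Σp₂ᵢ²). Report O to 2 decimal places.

0.61

Σ p₁ᵢp₂ᵢ = 0.0100 + 0.0276 + 0.0004 + 0.0040 + 0.0375 + 0.0132 + 0.0050 + 0.0140 = 0.1117
Σp_1ᵢ² = 0.25² + 0.12² + 0.02² + 0.02² + 0.25² + 0.22² + 0.05² + 0.07² = 0.0625 + 0.0144 + 0.0004 + 0.0004 + 0.0625 + 0.0484 + 0.0025 + 0.0049 = 0.1960
Σp_2ᵢ² = 0.04² + 0.23² + 0.02² + 0.20² + 0.15² + 0.06² + 0.10² + 0.20² = 0.0016 + 0.0529 + 0.0004 + 0.0400 + 0.0225 + 0.0036 + 0.0100 + 0.0400 = 0.1710
O = 0.1117 / √(0.1960 × 0.1710) = 0.1117 / 0.18307 = 0.6101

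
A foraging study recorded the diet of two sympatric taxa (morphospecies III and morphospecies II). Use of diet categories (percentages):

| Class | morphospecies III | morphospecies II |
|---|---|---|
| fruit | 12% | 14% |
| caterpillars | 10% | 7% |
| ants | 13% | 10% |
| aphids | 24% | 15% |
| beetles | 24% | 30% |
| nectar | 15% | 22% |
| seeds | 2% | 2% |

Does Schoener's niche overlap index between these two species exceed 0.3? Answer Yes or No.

Yes

Convert percentages to proportions (divide by 100).
Σ|p₁ᵢ − p₂ᵢ| = 0.02 + 0.03 + 0.03 + 0.09 + 0.06 + 0.07 + 0.00 = 0.30
D = 1 − ½ × 0.30 = 1 − 0.150 = 0.8500
D = 0.8500 > 0.3 → Yes.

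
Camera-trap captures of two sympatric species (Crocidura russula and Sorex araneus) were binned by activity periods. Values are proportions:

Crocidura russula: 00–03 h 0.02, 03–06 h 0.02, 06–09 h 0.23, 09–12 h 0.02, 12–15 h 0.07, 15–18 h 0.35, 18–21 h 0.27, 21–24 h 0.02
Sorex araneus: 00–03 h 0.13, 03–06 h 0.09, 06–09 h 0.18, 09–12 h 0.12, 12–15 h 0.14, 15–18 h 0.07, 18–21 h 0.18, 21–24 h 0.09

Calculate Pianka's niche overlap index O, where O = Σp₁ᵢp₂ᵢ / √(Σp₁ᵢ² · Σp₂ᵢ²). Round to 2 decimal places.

0.71

Σ p₁ᵢp₂ᵢ = 0.0026 + 0.0018 + 0.0414 + 0.0024 + 0.0098 + 0.0245 + 0.0486 + 0.0018 = 0.1329
Σp_1ᵢ² = 0.02² + 0.02² + 0.23² + 0.02² + 0.07² + 0.35² + 0.27² + 0.02² = 0.0004 + 0.0004 + 0.0529 + 0.0004 + 0.0049 + 0.1225 + 0.0729 + 0.0004 = 0.2548
Σp_2ᵢ² = 0.13² + 0.09² + 0.18² + 0.12² + 0.14² + 0.07² + 0.18² + 0.09² = 0.0169 + 0.0081 + 0.0324 + 0.0144 + 0.0196 + 0.0049 + 0.0324 + 0.0081 = 0.1368
O = 0.1329 / √(0.2548 × 0.1368) = 0.1329 / 0.18670 = 0.7118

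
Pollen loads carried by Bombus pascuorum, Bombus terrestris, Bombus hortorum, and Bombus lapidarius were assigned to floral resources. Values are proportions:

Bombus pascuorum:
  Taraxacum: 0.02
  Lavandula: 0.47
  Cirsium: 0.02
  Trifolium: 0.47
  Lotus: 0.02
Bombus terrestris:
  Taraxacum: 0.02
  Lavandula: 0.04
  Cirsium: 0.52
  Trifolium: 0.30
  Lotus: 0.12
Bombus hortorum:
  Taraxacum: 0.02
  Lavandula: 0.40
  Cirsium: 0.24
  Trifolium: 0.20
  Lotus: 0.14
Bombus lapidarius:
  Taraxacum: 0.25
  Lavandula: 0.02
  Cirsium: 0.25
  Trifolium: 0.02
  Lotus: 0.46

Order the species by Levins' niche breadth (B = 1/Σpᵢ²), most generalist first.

Σp_pascᵢ² = 0.02² + 0.47² + 0.02² + 0.47² + 0.02² = 0.0004 + 0.2209 + 0.0004 + 0.2209 + 0.0004 = 0.4430
B_pasc = 1 / 0.4430 = 2.2573
Σp_terrᵢ² = 0.02² + 0.04² + 0.52² + 0.30² + 0.12² = 0.0004 + 0.0016 + 0.2704 + 0.0900 + 0.0144 = 0.3768
B_terr = 1 / 0.3768 = 2.6539
Σp_hortᵢ² = 0.02² + 0.40² + 0.24² + 0.20² + 0.14² = 0.0004 + 0.1600 + 0.0576 + 0.0400 + 0.0196 = 0.2776
B_hort = 1 / 0.2776 = 3.6023
Σp_lapiᵢ² = 0.25² + 0.02² + 0.25² + 0.02² + 0.46² = 0.0625 + 0.0004 + 0.0625 + 0.0004 + 0.2116 = 0.3374
B_lapi = 1 / 0.3374 = 2.9638
Ranking by B (broadest → narrowest): Bombus hortorum (3.60) > Bombus lapidarius (2.96) > Bombus terrestris (2.65) > Bombus pascuorum (2.26)

Bombus hortorum > Bombus lapidarius > Bombus terrestris > Bombus pascuorum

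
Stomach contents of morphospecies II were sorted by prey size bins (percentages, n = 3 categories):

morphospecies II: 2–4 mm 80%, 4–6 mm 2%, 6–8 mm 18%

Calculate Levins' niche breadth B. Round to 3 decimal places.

1.486

Convert percentages to proportions (divide by 100).
Σpᵢ² = 0.80² + 0.02² + 0.18² = 0.6400 + 0.0004 + 0.0324 = 0.6728
B = 1 / 0.6728 = 1.48633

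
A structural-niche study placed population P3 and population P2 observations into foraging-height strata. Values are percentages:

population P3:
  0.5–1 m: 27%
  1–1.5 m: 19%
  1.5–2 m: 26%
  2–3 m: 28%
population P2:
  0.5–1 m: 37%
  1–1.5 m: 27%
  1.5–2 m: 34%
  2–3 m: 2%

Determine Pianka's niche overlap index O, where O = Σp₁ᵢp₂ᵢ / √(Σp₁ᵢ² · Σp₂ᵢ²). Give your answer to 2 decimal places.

Convert percentages to proportions (divide by 100).
Σ p₁ᵢp₂ᵢ = 0.0999 + 0.0513 + 0.0884 + 0.0056 = 0.2452
Σp_1ᵢ² = 0.27² + 0.19² + 0.26² + 0.28² = 0.0729 + 0.0361 + 0.0676 + 0.0784 = 0.2550
Σp_2ᵢ² = 0.37² + 0.27² + 0.34² + 0.02² = 0.1369 + 0.0729 + 0.1156 + 0.0004 = 0.3258
O = 0.2452 / √(0.2550 × 0.3258) = 0.2452 / 0.28823 = 0.8507

0.85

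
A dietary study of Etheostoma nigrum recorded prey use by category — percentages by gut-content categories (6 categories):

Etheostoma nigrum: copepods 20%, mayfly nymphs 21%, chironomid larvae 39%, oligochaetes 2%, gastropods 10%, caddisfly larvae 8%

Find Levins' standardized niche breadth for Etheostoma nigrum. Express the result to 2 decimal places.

Convert percentages to proportions (divide by 100).
Σpᵢ² = 0.20² + 0.21² + 0.39² + 0.02² + 0.10² + 0.08² = 0.0400 + 0.0441 + 0.1521 + 0.0004 + 0.0100 + 0.0064 = 0.2530
B = 1 / 0.2530 = 3.9526
Bₛ = (B − 1)/(n − 1) = (3.9526 − 1)/(6 − 1) = 2.9526/5 = 0.5905

0.59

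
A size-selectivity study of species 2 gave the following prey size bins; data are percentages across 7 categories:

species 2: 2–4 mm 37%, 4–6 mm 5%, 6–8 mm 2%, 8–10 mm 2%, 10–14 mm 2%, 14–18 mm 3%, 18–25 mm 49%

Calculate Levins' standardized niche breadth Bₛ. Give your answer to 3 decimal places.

Convert percentages to proportions (divide by 100).
Σpᵢ² = 0.37² + 0.05² + 0.02² + 0.02² + 0.02² + 0.03² + 0.49² = 0.1369 + 0.0025 + 0.0004 + 0.0004 + 0.0004 + 0.0009 + 0.2401 = 0.3816
B = 1 / 0.3816 = 2.62055
Bₛ = (B − 1)/(n − 1) = (2.62055 − 1)/(7 − 1) = 1.62055/6 = 0.27009

0.270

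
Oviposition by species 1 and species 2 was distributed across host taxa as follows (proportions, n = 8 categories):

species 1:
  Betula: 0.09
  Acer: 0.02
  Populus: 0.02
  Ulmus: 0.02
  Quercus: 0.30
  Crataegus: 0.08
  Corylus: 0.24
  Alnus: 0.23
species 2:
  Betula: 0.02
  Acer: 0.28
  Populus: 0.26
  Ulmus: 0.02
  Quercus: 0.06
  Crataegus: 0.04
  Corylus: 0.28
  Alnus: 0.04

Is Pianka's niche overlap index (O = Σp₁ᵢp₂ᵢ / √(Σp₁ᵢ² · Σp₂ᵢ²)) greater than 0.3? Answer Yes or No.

Yes

Σ p₁ᵢp₂ᵢ = 0.0018 + 0.0056 + 0.0052 + 0.0004 + 0.0180 + 0.0032 + 0.0672 + 0.0092 = 0.1106
Σp_1ᵢ² = 0.09² + 0.02² + 0.02² + 0.02² + 0.30² + 0.08² + 0.24² + 0.23² = 0.0081 + 0.0004 + 0.0004 + 0.0004 + 0.0900 + 0.0064 + 0.0576 + 0.0529 = 0.2162
Σp_2ᵢ² = 0.02² + 0.28² + 0.26² + 0.02² + 0.06² + 0.04² + 0.28² + 0.04² = 0.0004 + 0.0784 + 0.0676 + 0.0004 + 0.0036 + 0.0016 + 0.0784 + 0.0016 = 0.2320
O = 0.1106 / √(0.2162 × 0.2320) = 0.1106 / 0.22396 = 0.4938
O = 0.4938 > 0.3 → Yes.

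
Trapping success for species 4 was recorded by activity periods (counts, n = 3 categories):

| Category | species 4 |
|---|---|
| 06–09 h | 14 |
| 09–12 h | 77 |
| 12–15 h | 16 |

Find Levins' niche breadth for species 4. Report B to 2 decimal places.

Proportions for species 4 (n=107): 14/107=0.1308, 77/107=0.7196, 16/107=0.1495
Σpᵢ² = 0.1308² + 0.7196² + 0.1495² = 0.017109 + 0.517824 + 0.022350 = 0.557283
B = 1 / 0.557283 = 1.7944

1.79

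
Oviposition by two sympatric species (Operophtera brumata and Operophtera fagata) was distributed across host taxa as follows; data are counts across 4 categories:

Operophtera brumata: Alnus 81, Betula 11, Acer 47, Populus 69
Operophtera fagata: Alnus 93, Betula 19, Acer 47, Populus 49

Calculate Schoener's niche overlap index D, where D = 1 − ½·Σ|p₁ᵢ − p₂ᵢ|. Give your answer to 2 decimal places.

Proportions for Operophtera brumata (n=208): 81/208=0.3894, 11/208=0.0529, 47/208=0.2260, 69/208=0.3317
Proportions for Operophtera fagata (n=208): 93/208=0.4471, 19/208=0.0913, 47/208=0.2260, 49/208=0.2356
Σ|p₁ᵢ − p₂ᵢ| = 0.0577 + 0.0384 + 0.0000 + 0.0961 = 0.1922
D = 1 − ½ × 0.1922 = 1 − 0.09610 = 0.90390

0.90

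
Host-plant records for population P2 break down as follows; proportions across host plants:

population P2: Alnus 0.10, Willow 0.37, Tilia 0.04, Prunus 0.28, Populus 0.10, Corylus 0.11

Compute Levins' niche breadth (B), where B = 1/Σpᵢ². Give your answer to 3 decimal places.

4.016

Σpᵢ² = 0.10² + 0.37² + 0.04² + 0.28² + 0.10² + 0.11² = 0.0100 + 0.1369 + 0.0016 + 0.0784 + 0.0100 + 0.0121 = 0.2490
B = 1 / 0.2490 = 4.01606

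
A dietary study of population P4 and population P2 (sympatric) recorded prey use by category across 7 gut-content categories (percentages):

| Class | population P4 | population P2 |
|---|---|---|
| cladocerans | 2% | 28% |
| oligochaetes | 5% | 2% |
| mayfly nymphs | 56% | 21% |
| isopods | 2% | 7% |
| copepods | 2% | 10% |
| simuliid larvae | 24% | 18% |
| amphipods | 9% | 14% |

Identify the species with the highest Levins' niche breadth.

Convert percentages to proportions (divide by 100).
Σp_P4ᵢ² = 0.02² + 0.05² + 0.56² + 0.02² + 0.02² + 0.24² + 0.09² = 0.0004 + 0.0025 + 0.3136 + 0.0004 + 0.0004 + 0.0576 + 0.0081 = 0.3830
B_P4 = 1 / 0.3830 = 2.6110
Σp_P2ᵢ² = 0.28² + 0.02² + 0.21² + 0.07² + 0.10² + 0.18² + 0.14² = 0.0784 + 0.0004 + 0.0441 + 0.0049 + 0.0100 + 0.0324 + 0.0196 = 0.1898
B_P2 = 1 / 0.1898 = 5.2687
Highest B → broadest niche (most generalist): population P2 (B = 5.27).

population P2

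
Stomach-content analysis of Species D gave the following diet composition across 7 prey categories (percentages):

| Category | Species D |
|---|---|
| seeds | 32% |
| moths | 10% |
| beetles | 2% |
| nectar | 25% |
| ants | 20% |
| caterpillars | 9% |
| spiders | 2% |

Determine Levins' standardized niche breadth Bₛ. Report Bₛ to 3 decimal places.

0.578

Convert percentages to proportions (divide by 100).
Σpᵢ² = 0.32² + 0.10² + 0.02² + 0.25² + 0.20² + 0.09² + 0.02² = 0.1024 + 0.0100 + 0.0004 + 0.0625 + 0.0400 + 0.0081 + 0.0004 = 0.2238
B = 1 / 0.2238 = 4.46828
Bₛ = (B − 1)/(n − 1) = (4.46828 − 1)/(7 − 1) = 3.46828/6 = 0.57805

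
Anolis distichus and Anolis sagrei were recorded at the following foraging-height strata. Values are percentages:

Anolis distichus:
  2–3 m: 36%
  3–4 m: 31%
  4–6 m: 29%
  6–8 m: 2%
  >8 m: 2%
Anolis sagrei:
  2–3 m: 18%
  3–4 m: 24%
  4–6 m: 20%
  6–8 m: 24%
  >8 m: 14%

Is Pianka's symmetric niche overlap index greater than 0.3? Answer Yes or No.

Yes

Convert percentages to proportions (divide by 100).
Σ p₁ᵢp₂ᵢ = 0.0648 + 0.0744 + 0.0580 + 0.0048 + 0.0028 = 0.2048
Σp_1ᵢ² = 0.36² + 0.31² + 0.29² + 0.02² + 0.02² = 0.1296 + 0.0961 + 0.0841 + 0.0004 + 0.0004 = 0.3106
Σp_2ᵢ² = 0.18² + 0.24² + 0.20² + 0.24² + 0.14² = 0.0324 + 0.0576 + 0.0400 + 0.0576 + 0.0196 = 0.2072
O = 0.2048 / √(0.3106 × 0.2072) = 0.2048 / 0.25369 = 0.8073
O = 0.8073 > 0.3 → Yes.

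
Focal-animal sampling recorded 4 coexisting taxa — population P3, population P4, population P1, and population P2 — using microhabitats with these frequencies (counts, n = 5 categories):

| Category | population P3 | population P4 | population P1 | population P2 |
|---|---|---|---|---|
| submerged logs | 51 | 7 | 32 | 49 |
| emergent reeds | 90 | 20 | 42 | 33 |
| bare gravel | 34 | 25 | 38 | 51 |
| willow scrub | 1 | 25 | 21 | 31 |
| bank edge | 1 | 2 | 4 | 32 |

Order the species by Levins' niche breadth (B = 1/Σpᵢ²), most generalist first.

population P2 > population P1 > population P4 > population P3

Proportions for population P3 (n=177): 51/177=0.2881, 90/177=0.5085, 34/177=0.1921, 1/177=0.0056, 1/177=0.0056
Proportions for population P4 (n=79): 7/79=0.0886, 20/79=0.2532, 25/79=0.3165, 25/79=0.3165, 2/79=0.0253
Proportions for population P1 (n=137): 32/137=0.2336, 42/137=0.3066, 38/137=0.2774, 21/137=0.1533, 4/137=0.0292
Proportions for population P2 (n=196): 49/196=0.2500, 33/196=0.1684, 51/196=0.2602, 31/196=0.1582, 32/196=0.1633
Σp_P3ᵢ² = 0.2881² + 0.5085² + 0.1921² + 0.0056² + 0.0056² = 0.083002 + 0.258572 + 0.036902 + 0.000031 + 0.000031 = 0.378538
B_P3 = 1 / 0.378538 = 2.6417
Σp_P4ᵢ² = 0.0886² + 0.2532² + 0.3165² + 0.3165² + 0.0253² = 0.007850 + 0.064110 + 0.100172 + 0.100172 + 0.000640 = 0.272944
B_P4 = 1 / 0.272944 = 3.6638
Σp_P1ᵢ² = 0.2336² + 0.3066² + 0.2774² + 0.1533² + 0.0292² = 0.054569 + 0.094004 + 0.076951 + 0.023501 + 0.000853 = 0.249878
B_P1 = 1 / 0.249878 = 4.0020
Σp_P2ᵢ² = 0.2500² + 0.1684² + 0.2602² + 0.1582² + 0.1633² = 0.062500 + 0.028359 + 0.067704 + 0.025027 + 0.026667 = 0.210257
B_P2 = 1 / 0.210257 = 4.7561
Ranking by B (broadest → narrowest): population P2 (4.76) > population P1 (4.00) > population P4 (3.66) > population P3 (2.64)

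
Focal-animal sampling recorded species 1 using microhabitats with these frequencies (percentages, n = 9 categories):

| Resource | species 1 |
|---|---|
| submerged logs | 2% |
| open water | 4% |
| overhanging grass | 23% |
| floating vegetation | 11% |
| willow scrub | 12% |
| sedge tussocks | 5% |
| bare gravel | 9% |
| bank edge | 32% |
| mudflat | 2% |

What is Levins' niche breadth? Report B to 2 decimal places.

5.13

Convert percentages to proportions (divide by 100).
Σpᵢ² = 0.02² + 0.04² + 0.23² + 0.11² + 0.12² + 0.05² + 0.09² + 0.32² + 0.02² = 0.0004 + 0.0016 + 0.0529 + 0.0121 + 0.0144 + 0.0025 + 0.0081 + 0.1024 + 0.0004 = 0.1948
B = 1 / 0.1948 = 5.1335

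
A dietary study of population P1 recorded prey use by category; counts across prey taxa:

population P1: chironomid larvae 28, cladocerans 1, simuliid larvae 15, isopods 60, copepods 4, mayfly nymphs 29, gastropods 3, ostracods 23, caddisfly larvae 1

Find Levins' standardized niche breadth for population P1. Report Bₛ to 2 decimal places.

Proportions for population P1 (n=164): 28/164=0.1707, 1/164=0.0061, 15/164=0.0915, 60/164=0.3659, 4/164=0.0244, 29/164=0.1768, 3/164=0.0183, 23/164=0.1402, 1/164=0.0061
Σpᵢ² = 0.1707² + 0.0061² + 0.0915² + 0.3659² + 0.0244² + 0.1768² + 0.0183² + 0.1402² + 0.0061² = 0.029138 + 0.000037 + 0.008372 + 0.133883 + 0.000595 + 0.031258 + 0.000335 + 0.019656 + 0.000037 = 0.223311
B = 1 / 0.223311 = 4.4781
Bₛ = (B − 1)/(n − 1) = (4.4781 − 1)/(9 − 1) = 3.4781/8 = 0.4348

0.43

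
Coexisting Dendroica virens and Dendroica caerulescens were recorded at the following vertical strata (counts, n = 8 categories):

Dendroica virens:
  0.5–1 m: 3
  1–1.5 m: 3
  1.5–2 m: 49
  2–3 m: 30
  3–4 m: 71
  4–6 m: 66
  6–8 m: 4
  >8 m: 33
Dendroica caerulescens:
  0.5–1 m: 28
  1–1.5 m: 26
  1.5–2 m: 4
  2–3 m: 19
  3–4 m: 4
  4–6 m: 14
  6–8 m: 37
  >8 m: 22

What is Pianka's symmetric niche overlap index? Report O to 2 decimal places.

Proportions for Dendroica virens (n=259): 3/259=0.0116, 3/259=0.0116, 49/259=0.1892, 30/259=0.1158, 71/259=0.2741, 66/259=0.2548, 4/259=0.0154, 33/259=0.1274
Proportions for Dendroica caerulescens (n=154): 28/154=0.1818, 26/154=0.1688, 4/154=0.0260, 19/154=0.1234, 4/154=0.0260, 14/154=0.0909, 37/154=0.2403, 22/154=0.1429
Σ p₁ᵢp₂ᵢ = 0.002109 + 0.001958 + 0.004919 + 0.014290 + 0.007127 + 0.023161 + 0.003701 + 0.018205 = 0.075470
Σp_1ᵢ² = 0.0116² + 0.0116² + 0.1892² + 0.1158² + 0.2741² + 0.2548² + 0.0154² + 0.1274² = 0.000135 + 0.000135 + 0.035797 + 0.013410 + 0.075131 + 0.064923 + 0.000237 + 0.016231 = 0.205999
Σp_2ᵢ² = 0.1818² + 0.1688² + 0.0260² + 0.1234² + 0.0260² + 0.0909² + 0.2403² + 0.1429² = 0.033051 + 0.028493 + 0.000676 + 0.015228 + 0.000676 + 0.008263 + 0.057744 + 0.020420 = 0.164551
O = 0.075470 / √(0.205999 × 0.164551) = 0.075470 / 0.1841123 = 0.4099

0.41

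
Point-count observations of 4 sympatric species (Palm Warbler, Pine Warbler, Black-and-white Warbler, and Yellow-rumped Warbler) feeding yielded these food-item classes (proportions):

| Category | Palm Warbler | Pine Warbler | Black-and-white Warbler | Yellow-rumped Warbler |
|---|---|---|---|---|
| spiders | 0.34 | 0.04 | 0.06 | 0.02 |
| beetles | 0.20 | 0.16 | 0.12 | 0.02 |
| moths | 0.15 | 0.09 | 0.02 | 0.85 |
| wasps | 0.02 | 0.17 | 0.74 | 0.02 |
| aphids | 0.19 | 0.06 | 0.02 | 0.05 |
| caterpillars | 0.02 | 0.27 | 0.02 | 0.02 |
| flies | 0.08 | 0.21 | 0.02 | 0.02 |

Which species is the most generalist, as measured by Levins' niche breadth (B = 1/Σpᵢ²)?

Σp_Palmᵢ² = 0.34² + 0.20² + 0.15² + 0.02² + 0.19² + 0.02² + 0.08² = 0.1156 + 0.0400 + 0.0225 + 0.0004 + 0.0361 + 0.0004 + 0.0064 = 0.2214
B_Palm = 1 / 0.2214 = 4.5167
Σp_Pineᵢ² = 0.04² + 0.16² + 0.09² + 0.17² + 0.06² + 0.27² + 0.21² = 0.0016 + 0.0256 + 0.0081 + 0.0289 + 0.0036 + 0.0729 + 0.0441 = 0.1848
B_Pine = 1 / 0.1848 = 5.4113
Σp_Blacᵢ² = 0.06² + 0.12² + 0.02² + 0.74² + 0.02² + 0.02² + 0.02² = 0.0036 + 0.0144 + 0.0004 + 0.5476 + 0.0004 + 0.0004 + 0.0004 = 0.5672
B_Blac = 1 / 0.5672 = 1.7630
Σp_Yellᵢ² = 0.02² + 0.02² + 0.85² + 0.02² + 0.05² + 0.02² + 0.02² = 0.0004 + 0.0004 + 0.7225 + 0.0004 + 0.0025 + 0.0004 + 0.0004 = 0.7270
B_Yell = 1 / 0.7270 = 1.3755
Highest B → broadest niche (most generalist): Pine Warbler (B = 5.41).

Pine Warbler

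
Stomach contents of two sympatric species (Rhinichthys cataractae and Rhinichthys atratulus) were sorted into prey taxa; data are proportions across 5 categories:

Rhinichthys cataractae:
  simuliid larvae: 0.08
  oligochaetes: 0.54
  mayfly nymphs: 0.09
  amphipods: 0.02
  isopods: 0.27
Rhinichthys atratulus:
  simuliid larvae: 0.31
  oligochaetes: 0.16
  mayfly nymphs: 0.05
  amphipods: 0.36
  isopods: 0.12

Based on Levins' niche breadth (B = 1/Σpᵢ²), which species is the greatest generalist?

Σp_cataᵢ² = 0.08² + 0.54² + 0.09² + 0.02² + 0.27² = 0.0064 + 0.2916 + 0.0081 + 0.0004 + 0.0729 = 0.3794
B_cata = 1 / 0.3794 = 2.6357
Σp_atraᵢ² = 0.31² + 0.16² + 0.05² + 0.36² + 0.12² = 0.0961 + 0.0256 + 0.0025 + 0.1296 + 0.0144 = 0.2682
B_atra = 1 / 0.2682 = 3.7286
Highest B → broadest niche (most generalist): Rhinichthys atratulus (B = 3.73).

Rhinichthys atratulus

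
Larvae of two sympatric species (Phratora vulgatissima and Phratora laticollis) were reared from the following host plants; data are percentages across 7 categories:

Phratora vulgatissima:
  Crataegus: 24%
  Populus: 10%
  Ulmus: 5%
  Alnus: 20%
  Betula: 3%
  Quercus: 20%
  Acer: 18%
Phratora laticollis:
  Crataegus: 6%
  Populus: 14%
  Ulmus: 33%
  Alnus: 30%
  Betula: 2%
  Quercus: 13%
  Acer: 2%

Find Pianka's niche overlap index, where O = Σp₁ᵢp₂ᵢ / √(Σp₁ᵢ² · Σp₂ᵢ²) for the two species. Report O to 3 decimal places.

0.644

Convert percentages to proportions (divide by 100).
Σ p₁ᵢp₂ᵢ = 0.0144 + 0.0140 + 0.0165 + 0.0600 + 0.0006 + 0.0260 + 0.0036 = 0.1351
Σp_1ᵢ² = 0.24² + 0.10² + 0.05² + 0.20² + 0.03² + 0.20² + 0.18² = 0.0576 + 0.0100 + 0.0025 + 0.0400 + 0.0009 + 0.0400 + 0.0324 = 0.1834
Σp_2ᵢ² = 0.06² + 0.14² + 0.33² + 0.30² + 0.02² + 0.13² + 0.02² = 0.0036 + 0.0196 + 0.1089 + 0.0900 + 0.0004 + 0.0169 + 0.0004 = 0.2398
O = 0.1351 / √(0.1834 × 0.2398) = 0.1351 / 0.209712 = 0.64422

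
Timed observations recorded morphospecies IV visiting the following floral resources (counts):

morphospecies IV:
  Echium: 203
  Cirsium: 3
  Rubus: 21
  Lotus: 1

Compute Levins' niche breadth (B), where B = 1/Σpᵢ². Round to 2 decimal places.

Proportions for morphospecies IV (n=228): 203/228=0.8904, 3/228=0.0132, 21/228=0.0921, 1/228=0.0044
Σpᵢ² = 0.8904² + 0.0132² + 0.0921² + 0.0044² = 0.792812 + 0.000174 + 0.008482 + 0.000019 = 0.801487
B = 1 / 0.801487 = 1.2477

1.25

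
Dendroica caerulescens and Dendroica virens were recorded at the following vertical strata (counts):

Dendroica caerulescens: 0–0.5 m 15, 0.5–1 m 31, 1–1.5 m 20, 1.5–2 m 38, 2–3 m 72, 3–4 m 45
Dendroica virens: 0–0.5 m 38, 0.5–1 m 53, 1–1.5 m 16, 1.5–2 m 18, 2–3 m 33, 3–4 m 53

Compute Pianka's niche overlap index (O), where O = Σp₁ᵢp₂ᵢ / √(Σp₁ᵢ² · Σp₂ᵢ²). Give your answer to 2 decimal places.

0.84

Proportions for Dendroica caerulescens (n=221): 15/221=0.0679, 31/221=0.1403, 20/221=0.0905, 38/221=0.1719, 72/221=0.3258, 45/221=0.2036
Proportions for Dendroica virens (n=211): 38/211=0.1801, 53/211=0.2512, 16/211=0.0758, 18/211=0.0853, 33/211=0.1564, 53/211=0.2512
Σ p₁ᵢp₂ᵢ = 0.012229 + 0.035243 + 0.006860 + 0.014663 + 0.050955 + 0.051144 = 0.171094
Σp_1ᵢ² = 0.0679² + 0.1403² + 0.0905² + 0.1719² + 0.3258² + 0.2036² = 0.004610 + 0.019684 + 0.008190 + 0.029550 + 0.106146 + 0.041453 = 0.209633
Σp_2ᵢ² = 0.1801² + 0.2512² + 0.0758² + 0.0853² + 0.1564² + 0.2512² = 0.032436 + 0.063101 + 0.005746 + 0.007276 + 0.024461 + 0.063101 = 0.196121
O = 0.171094 / √(0.209633 × 0.196121) = 0.171094 / 0.2027645 = 0.8438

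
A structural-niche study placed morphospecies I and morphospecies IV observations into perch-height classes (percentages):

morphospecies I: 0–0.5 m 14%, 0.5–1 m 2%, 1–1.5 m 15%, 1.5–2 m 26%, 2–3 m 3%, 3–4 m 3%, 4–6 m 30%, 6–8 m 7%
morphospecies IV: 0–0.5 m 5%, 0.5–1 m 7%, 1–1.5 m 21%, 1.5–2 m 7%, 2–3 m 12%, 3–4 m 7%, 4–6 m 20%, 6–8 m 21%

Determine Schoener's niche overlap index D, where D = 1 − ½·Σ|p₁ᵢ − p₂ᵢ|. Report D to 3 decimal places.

0.620

Convert percentages to proportions (divide by 100).
Σ|p₁ᵢ − p₂ᵢ| = 0.09 + 0.05 + 0.06 + 0.19 + 0.09 + 0.04 + 0.10 + 0.14 = 0.76
D = 1 − ½ × 0.76 = 1 − 0.380 = 0.62000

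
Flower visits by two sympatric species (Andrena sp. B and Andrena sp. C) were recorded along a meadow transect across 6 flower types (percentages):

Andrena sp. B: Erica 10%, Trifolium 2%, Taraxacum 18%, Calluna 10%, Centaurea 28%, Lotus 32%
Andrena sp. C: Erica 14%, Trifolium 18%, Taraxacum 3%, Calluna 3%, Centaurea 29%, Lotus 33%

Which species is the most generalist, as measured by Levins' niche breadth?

Convert percentages to proportions (divide by 100).
Σp_Bᵢ² = 0.10² + 0.02² + 0.18² + 0.10² + 0.28² + 0.32² = 0.0100 + 0.0004 + 0.0324 + 0.0100 + 0.0784 + 0.1024 = 0.2336
B_B = 1 / 0.2336 = 4.2808
Σp_Cᵢ² = 0.14² + 0.18² + 0.03² + 0.03² + 0.29² + 0.33² = 0.0196 + 0.0324 + 0.0009 + 0.0009 + 0.0841 + 0.1089 = 0.2468
B_C = 1 / 0.2468 = 4.0519
Highest B → broadest niche (most generalist): Andrena sp. B (B = 4.28).

Andrena sp. B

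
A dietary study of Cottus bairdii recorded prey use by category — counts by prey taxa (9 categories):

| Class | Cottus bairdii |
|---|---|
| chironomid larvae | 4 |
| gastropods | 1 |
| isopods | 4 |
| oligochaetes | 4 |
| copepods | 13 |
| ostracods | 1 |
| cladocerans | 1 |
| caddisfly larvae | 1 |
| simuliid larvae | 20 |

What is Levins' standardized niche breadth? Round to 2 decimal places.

0.36

Proportions for Cottus bairdii (n=49): 4/49=0.0816, 1/49=0.0204, 4/49=0.0816, 4/49=0.0816, 13/49=0.2653, 1/49=0.0204, 1/49=0.0204, 1/49=0.0204, 20/49=0.4082
Σpᵢ² = 0.0816² + 0.0204² + 0.0816² + 0.0816² + 0.2653² + 0.0204² + 0.0204² + 0.0204² + 0.4082² = 0.006659 + 0.000416 + 0.006659 + 0.006659 + 0.070384 + 0.000416 + 0.000416 + 0.000416 + 0.166627 = 0.258652
B = 1 / 0.258652 = 3.8662
Bₛ = (B − 1)/(n − 1) = (3.8662 − 1)/(9 − 1) = 2.8662/8 = 0.3583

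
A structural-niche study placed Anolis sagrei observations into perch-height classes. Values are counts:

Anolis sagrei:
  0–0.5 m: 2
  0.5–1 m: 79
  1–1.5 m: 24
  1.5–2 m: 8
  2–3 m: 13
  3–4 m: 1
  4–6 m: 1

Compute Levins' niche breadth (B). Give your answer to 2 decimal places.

Proportions for Anolis sagrei (n=128): 2/128=0.0156, 79/128=0.6172, 24/128=0.1875, 8/128=0.0625, 13/128=0.1016, 1/128=0.0078, 1/128=0.0078
Σpᵢ² = 0.0156² + 0.6172² + 0.1875² + 0.0625² + 0.1016² + 0.0078² + 0.0078² = 0.000243 + 0.380936 + 0.035156 + 0.003906 + 0.010323 + 0.000061 + 0.000061 = 0.430686
B = 1 / 0.430686 = 2.3219

2.32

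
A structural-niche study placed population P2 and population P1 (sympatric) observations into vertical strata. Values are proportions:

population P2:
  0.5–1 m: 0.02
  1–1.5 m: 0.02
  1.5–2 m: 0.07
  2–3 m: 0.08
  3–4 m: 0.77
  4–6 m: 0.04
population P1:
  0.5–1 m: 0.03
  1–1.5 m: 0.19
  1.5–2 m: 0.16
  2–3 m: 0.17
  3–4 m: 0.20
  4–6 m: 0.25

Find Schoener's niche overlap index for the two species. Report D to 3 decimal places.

Σ|p₁ᵢ − p₂ᵢ| = 0.01 + 0.17 + 0.09 + 0.09 + 0.57 + 0.21 = 1.14
D = 1 − ½ × 1.14 = 1 − 0.570 = 0.43000

0.430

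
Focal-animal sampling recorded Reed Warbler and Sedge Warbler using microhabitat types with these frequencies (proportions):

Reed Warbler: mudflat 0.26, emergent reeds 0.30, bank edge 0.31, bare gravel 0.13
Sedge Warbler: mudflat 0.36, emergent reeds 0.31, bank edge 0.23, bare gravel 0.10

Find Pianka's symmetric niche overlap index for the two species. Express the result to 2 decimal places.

Σ p₁ᵢp₂ᵢ = 0.0936 + 0.0930 + 0.0713 + 0.0130 = 0.2709
Σp_1ᵢ² = 0.26² + 0.30² + 0.31² + 0.13² = 0.0676 + 0.0900 + 0.0961 + 0.0169 = 0.2706
Σp_2ᵢ² = 0.36² + 0.31² + 0.23² + 0.10² = 0.1296 + 0.0961 + 0.0529 + 0.0100 = 0.2886
O = 0.2709 / √(0.2706 × 0.2886) = 0.2709 / 0.27946 = 0.9694

0.97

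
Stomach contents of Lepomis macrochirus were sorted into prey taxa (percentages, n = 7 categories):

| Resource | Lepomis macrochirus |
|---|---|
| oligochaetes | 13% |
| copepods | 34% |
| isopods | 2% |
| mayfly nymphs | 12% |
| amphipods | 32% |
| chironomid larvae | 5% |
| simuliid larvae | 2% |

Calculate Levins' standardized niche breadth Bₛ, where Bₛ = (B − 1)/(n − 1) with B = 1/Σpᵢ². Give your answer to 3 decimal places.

Convert percentages to proportions (divide by 100).
Σpᵢ² = 0.13² + 0.34² + 0.02² + 0.12² + 0.32² + 0.05² + 0.02² = 0.0169 + 0.1156 + 0.0004 + 0.0144 + 0.1024 + 0.0025 + 0.0004 = 0.2526
B = 1 / 0.2526 = 3.95883
Bₛ = (B − 1)/(n − 1) = (3.95883 − 1)/(7 − 1) = 2.95883/6 = 0.49314

0.493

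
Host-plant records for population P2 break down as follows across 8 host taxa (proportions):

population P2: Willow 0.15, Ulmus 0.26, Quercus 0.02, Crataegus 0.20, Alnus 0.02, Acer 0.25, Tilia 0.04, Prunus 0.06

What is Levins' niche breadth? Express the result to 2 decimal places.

5.04

Σpᵢ² = 0.15² + 0.26² + 0.02² + 0.20² + 0.02² + 0.25² + 0.04² + 0.06² = 0.0225 + 0.0676 + 0.0004 + 0.0400 + 0.0004 + 0.0625 + 0.0016 + 0.0036 = 0.1986
B = 1 / 0.1986 = 5.0352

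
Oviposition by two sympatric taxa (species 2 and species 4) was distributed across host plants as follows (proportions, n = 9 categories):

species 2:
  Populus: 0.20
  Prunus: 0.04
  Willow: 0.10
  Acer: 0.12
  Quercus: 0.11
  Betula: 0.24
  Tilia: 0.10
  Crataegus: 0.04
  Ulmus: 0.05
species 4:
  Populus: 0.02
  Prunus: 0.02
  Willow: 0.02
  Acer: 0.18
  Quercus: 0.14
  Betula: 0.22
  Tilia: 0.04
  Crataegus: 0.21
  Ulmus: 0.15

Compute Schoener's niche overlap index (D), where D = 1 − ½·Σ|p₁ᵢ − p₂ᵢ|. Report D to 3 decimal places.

0.640

Σ|p₁ᵢ − p₂ᵢ| = 0.18 + 0.02 + 0.08 + 0.06 + 0.03 + 0.02 + 0.06 + 0.17 + 0.10 = 0.72
D = 1 − ½ × 0.72 = 1 − 0.360 = 0.64000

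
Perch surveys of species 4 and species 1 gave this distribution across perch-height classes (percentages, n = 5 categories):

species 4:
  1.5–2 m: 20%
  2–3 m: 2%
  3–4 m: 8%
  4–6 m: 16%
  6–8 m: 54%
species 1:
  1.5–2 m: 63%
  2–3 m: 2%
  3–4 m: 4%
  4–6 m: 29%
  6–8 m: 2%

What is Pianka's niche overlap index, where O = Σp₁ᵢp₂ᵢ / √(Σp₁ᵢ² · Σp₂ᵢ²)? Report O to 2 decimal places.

0.45

Convert percentages to proportions (divide by 100).
Σ p₁ᵢp₂ᵢ = 0.1260 + 0.0004 + 0.0032 + 0.0464 + 0.0108 = 0.1868
Σp_1ᵢ² = 0.20² + 0.02² + 0.08² + 0.16² + 0.54² = 0.0400 + 0.0004 + 0.0064 + 0.0256 + 0.2916 = 0.3640
Σp_2ᵢ² = 0.63² + 0.02² + 0.04² + 0.29² + 0.02² = 0.3969 + 0.0004 + 0.0016 + 0.0841 + 0.0004 = 0.4834
O = 0.1868 / √(0.3640 × 0.4834) = 0.1868 / 0.41947 = 0.4453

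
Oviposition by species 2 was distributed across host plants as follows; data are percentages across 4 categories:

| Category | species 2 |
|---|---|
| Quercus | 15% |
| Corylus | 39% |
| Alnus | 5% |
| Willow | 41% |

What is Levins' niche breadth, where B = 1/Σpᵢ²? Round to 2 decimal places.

2.90

Convert percentages to proportions (divide by 100).
Σpᵢ² = 0.15² + 0.39² + 0.05² + 0.41² = 0.0225 + 0.1521 + 0.0025 + 0.1681 = 0.3452
B = 1 / 0.3452 = 2.8969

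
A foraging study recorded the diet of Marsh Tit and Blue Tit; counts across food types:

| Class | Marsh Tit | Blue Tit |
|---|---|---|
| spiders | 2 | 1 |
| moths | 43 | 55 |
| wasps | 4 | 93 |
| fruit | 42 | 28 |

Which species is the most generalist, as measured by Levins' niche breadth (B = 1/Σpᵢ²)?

Proportions for Marsh Tit (n=91): 2/91=0.0220, 43/91=0.4725, 4/91=0.0440, 42/91=0.4615
Proportions for Blue Tit (n=177): 1/177=0.0056, 55/177=0.3107, 93/177=0.5254, 28/177=0.1582
Σp_Marsᵢ² = 0.0220² + 0.4725² + 0.0440² + 0.4615² = 0.000484 + 0.223256 + 0.001936 + 0.212982 = 0.438658
B_Mars = 1 / 0.438658 = 2.2797
Σp_Blueᵢ² = 0.0056² + 0.3107² + 0.5254² + 0.1582² = 0.000031 + 0.096534 + 0.276045 + 0.025027 = 0.397637
B_Blue = 1 / 0.397637 = 2.5149
Highest B → broadest niche (most generalist): Blue Tit (B = 2.51).

Blue Tit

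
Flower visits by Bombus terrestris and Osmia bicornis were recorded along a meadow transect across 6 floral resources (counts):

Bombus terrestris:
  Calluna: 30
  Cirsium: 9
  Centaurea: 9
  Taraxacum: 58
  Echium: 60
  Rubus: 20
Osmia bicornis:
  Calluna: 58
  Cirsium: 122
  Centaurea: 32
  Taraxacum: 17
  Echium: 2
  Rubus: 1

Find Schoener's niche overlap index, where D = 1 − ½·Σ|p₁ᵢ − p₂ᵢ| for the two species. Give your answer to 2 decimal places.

0.34

Proportions for Bombus terrestris (n=186): 30/186=0.1613, 9/186=0.0484, 9/186=0.0484, 58/186=0.3118, 60/186=0.3226, 20/186=0.1075
Proportions for Osmia bicornis (n=232): 58/232=0.2500, 122/232=0.5259, 32/232=0.1379, 17/232=0.0733, 2/232=0.0086, 1/232=0.0043
Σ|p₁ᵢ − p₂ᵢ| = 0.0887 + 0.4775 + 0.0895 + 0.2385 + 0.3140 + 0.1032 = 1.3114
D = 1 − ½ × 1.3114 = 1 − 0.65570 = 0.34430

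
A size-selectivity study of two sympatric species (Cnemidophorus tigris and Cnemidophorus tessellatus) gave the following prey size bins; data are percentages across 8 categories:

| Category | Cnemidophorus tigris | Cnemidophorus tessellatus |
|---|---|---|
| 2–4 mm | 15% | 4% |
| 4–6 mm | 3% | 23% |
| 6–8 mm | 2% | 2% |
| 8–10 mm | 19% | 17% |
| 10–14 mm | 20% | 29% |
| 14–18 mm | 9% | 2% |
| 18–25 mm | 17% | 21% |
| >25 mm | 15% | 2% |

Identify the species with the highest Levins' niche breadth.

Cnemidophorus tigris

Convert percentages to proportions (divide by 100).
Σp_tigrᵢ² = 0.15² + 0.03² + 0.02² + 0.19² + 0.20² + 0.09² + 0.17² + 0.15² = 0.0225 + 0.0009 + 0.0004 + 0.0361 + 0.0400 + 0.0081 + 0.0289 + 0.0225 = 0.1594
B_tigr = 1 / 0.1594 = 6.2735
Σp_tessᵢ² = 0.04² + 0.23² + 0.02² + 0.17² + 0.29² + 0.02² + 0.21² + 0.02² = 0.0016 + 0.0529 + 0.0004 + 0.0289 + 0.0841 + 0.0004 + 0.0441 + 0.0004 = 0.2128
B_tess = 1 / 0.2128 = 4.6992
Highest B → broadest niche (most generalist): Cnemidophorus tigris (B = 6.27).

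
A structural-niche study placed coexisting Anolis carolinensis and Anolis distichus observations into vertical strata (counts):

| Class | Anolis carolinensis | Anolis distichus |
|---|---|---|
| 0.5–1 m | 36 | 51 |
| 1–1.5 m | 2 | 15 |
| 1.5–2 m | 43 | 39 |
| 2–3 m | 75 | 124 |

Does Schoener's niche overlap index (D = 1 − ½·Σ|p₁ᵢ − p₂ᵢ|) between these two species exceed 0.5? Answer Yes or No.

Yes

Proportions for Anolis carolinensis (n=156): 36/156=0.2308, 2/156=0.0128, 43/156=0.2756, 75/156=0.4808
Proportions for Anolis distichus (n=229): 51/229=0.2227, 15/229=0.0655, 39/229=0.1703, 124/229=0.5415
Σ|p₁ᵢ − p₂ᵢ| = 0.0081 + 0.0527 + 0.1053 + 0.0607 = 0.2268
D = 1 − ½ × 0.2268 = 1 − 0.11340 = 0.88660
D = 0.88660 > 0.5 → Yes.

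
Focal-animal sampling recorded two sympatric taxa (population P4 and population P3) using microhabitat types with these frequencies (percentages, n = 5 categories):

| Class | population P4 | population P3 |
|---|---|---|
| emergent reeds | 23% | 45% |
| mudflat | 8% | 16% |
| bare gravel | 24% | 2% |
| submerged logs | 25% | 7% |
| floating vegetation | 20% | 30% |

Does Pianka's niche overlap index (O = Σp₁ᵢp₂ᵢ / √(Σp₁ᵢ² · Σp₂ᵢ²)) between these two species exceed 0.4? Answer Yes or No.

Convert percentages to proportions (divide by 100).
Σ p₁ᵢp₂ᵢ = 0.1035 + 0.0128 + 0.0048 + 0.0175 + 0.0600 = 0.1986
Σp_1ᵢ² = 0.23² + 0.08² + 0.24² + 0.25² + 0.20² = 0.0529 + 0.0064 + 0.0576 + 0.0625 + 0.0400 = 0.2194
Σp_2ᵢ² = 0.45² + 0.16² + 0.02² + 0.07² + 0.30² = 0.2025 + 0.0256 + 0.0004 + 0.0049 + 0.0900 = 0.3234
O = 0.1986 / √(0.2194 × 0.3234) = 0.1986 / 0.26637 = 0.7456
O = 0.7456 > 0.4 → Yes.

Yes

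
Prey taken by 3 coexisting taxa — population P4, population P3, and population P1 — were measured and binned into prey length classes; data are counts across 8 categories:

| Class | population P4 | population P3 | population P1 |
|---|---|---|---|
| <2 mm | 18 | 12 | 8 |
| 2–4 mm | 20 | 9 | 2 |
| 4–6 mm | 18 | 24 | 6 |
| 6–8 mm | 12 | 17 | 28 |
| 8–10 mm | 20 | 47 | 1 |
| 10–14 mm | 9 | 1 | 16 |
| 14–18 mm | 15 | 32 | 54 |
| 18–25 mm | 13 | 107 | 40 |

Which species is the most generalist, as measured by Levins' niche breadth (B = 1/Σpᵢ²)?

population P4

Proportions for population P4 (n=125): 18/125=0.1440, 20/125=0.1600, 18/125=0.1440, 12/125=0.0960, 20/125=0.1600, 9/125=0.0720, 15/125=0.1200, 13/125=0.1040
Proportions for population P3 (n=249): 12/249=0.0482, 9/249=0.0361, 24/249=0.0964, 17/249=0.0683, 47/249=0.1888, 1/249=0.0040, 32/249=0.1285, 107/249=0.4297
Proportions for population P1 (n=155): 8/155=0.0516, 2/155=0.0129, 6/155=0.0387, 28/155=0.1806, 1/155=0.0065, 16/155=0.1032, 54/155=0.3484, 40/155=0.2581
Σp_P4ᵢ² = 0.1440² + 0.1600² + 0.1440² + 0.0960² + 0.1600² + 0.0720² + 0.1200² + 0.1040² = 0.020736 + 0.025600 + 0.020736 + 0.009216 + 0.025600 + 0.005184 + 0.014400 + 0.010816 = 0.132288
B_P4 = 1 / 0.132288 = 7.5593
Σp_P3ᵢ² = 0.0482² + 0.0361² + 0.0964² + 0.0683² + 0.1888² + 0.0040² + 0.1285² + 0.4297² = 0.002323 + 0.001303 + 0.009293 + 0.004665 + 0.035645 + 0.000016 + 0.016512 + 0.184642 = 0.254399
B_P3 = 1 / 0.254399 = 3.9308
Σp_P1ᵢ² = 0.0516² + 0.0129² + 0.0387² + 0.1806² + 0.0065² + 0.1032² + 0.3484² + 0.2581² = 0.002663 + 0.000166 + 0.001498 + 0.032616 + 0.000042 + 0.010650 + 0.121383 + 0.066616 = 0.235634
B_P1 = 1 / 0.235634 = 4.2439
Highest B → broadest niche (most generalist): population P4 (B = 7.56).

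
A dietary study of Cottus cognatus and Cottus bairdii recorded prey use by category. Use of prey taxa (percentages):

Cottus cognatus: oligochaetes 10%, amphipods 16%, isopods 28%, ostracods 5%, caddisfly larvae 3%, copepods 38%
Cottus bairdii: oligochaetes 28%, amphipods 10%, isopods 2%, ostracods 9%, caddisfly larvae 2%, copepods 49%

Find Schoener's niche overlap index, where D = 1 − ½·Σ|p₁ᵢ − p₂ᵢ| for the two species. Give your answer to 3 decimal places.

0.670

Convert percentages to proportions (divide by 100).
Σ|p₁ᵢ − p₂ᵢ| = 0.18 + 0.06 + 0.26 + 0.04 + 0.01 + 0.11 = 0.66
D = 1 − ½ × 0.66 = 1 − 0.330 = 0.67000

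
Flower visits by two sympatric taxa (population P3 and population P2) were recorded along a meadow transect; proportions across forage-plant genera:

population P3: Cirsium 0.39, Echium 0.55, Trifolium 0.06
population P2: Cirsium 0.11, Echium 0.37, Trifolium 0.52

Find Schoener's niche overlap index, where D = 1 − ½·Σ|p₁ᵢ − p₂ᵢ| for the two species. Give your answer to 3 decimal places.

Σ|p₁ᵢ − p₂ᵢ| = 0.28 + 0.18 + 0.46 = 0.92
D = 1 − ½ × 0.92 = 1 − 0.460 = 0.54000

0.540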